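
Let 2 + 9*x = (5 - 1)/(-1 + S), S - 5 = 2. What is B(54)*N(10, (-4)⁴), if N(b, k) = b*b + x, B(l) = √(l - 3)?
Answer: 2696*√51/27 ≈ 713.08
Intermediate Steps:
S = 7 (S = 5 + 2 = 7)
x = -4/27 (x = -2/9 + ((5 - 1)/(-1 + 7))/9 = -2/9 + (4/6)/9 = -2/9 + (4*(⅙))/9 = -2/9 + (⅑)*(⅔) = -2/9 + 2/27 = -4/27 ≈ -0.14815)
B(l) = √(-3 + l)
N(b, k) = -4/27 + b² (N(b, k) = b*b - 4/27 = b² - 4/27 = -4/27 + b²)
B(54)*N(10, (-4)⁴) = √(-3 + 54)*(-4/27 + 10²) = √51*(-4/27 + 100) = √51*(2696/27) = 2696*√51/27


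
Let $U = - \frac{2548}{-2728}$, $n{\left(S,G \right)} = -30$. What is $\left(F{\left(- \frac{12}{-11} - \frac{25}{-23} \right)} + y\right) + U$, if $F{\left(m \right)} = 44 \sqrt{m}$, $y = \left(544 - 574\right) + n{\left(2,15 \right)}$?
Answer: $- \frac{40283}{682} + \frac{4 \sqrt{139403}}{23} \approx 5.8674$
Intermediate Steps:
$y = -60$ ($y = \left(544 - 574\right) - 30 = -30 - 30 = -60$)
$U = \frac{637}{682}$ ($U = \left(-2548\right) \left(- \frac{1}{2728}\right) = \frac{637}{682} \approx 0.93402$)
$\left(F{\left(- \frac{12}{-11} - \frac{25}{-23} \right)} + y\right) + U = \left(44 \sqrt{- \frac{12}{-11} - \frac{25}{-23}} - 60\right) + \frac{637}{682} = \left(44 \sqrt{\left(-12\right) \left(- \frac{1}{11}\right) - - \frac{25}{23}} - 60\right) + \frac{637}{682} = \left(44 \sqrt{\frac{12}{11} + \frac{25}{23}} - 60\right) + \frac{637}{682} = \left(44 \sqrt{\frac{551}{253}} - 60\right) + \frac{637}{682} = \left(44 \frac{\sqrt{139403}}{253} - 60\right) + \frac{637}{682} = \left(\frac{4 \sqrt{139403}}{23} - 60\right) + \frac{637}{682} = \left(-60 + \frac{4 \sqrt{139403}}{23}\right) + \frac{637}{682} = - \frac{40283}{682} + \frac{4 \sqrt{139403}}{23}$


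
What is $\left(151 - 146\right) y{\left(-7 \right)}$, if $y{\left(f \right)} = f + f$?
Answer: $-70$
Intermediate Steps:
$y{\left(f \right)} = 2 f$
$\left(151 - 146\right) y{\left(-7 \right)} = \left(151 - 146\right) 2 \left(-7\right) = 5 \left(-14\right) = -70$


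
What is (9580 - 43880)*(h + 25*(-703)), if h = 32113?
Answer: -498653400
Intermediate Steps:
(9580 - 43880)*(h + 25*(-703)) = (9580 - 43880)*(32113 + 25*(-703)) = -34300*(32113 - 17575) = -34300*14538 = -498653400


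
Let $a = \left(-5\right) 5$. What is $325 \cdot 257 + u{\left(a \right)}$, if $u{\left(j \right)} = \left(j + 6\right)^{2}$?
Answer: $83886$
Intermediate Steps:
$a = -25$
$u{\left(j \right)} = \left(6 + j\right)^{2}$
$325 \cdot 257 + u{\left(a \right)} = 325 \cdot 257 + \left(6 - 25\right)^{2} = 83525 + \left(-19\right)^{2} = 83525 + 361 = 83886$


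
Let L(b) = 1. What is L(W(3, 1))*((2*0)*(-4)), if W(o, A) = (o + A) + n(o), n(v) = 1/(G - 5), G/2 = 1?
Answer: 0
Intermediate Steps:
G = 2 (G = 2*1 = 2)
n(v) = -⅓ (n(v) = 1/(2 - 5) = 1/(-3) = -⅓)
W(o, A) = -⅓ + A + o (W(o, A) = (o + A) - ⅓ = (A + o) - ⅓ = -⅓ + A + o)
L(W(3, 1))*((2*0)*(-4)) = 1*((2*0)*(-4)) = 1*(0*(-4)) = 1*0 = 0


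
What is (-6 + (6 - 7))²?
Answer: 49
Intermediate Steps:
(-6 + (6 - 7))² = (-6 - 1)² = (-7)² = 49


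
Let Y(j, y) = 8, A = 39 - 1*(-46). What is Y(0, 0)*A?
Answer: 680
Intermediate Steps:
A = 85 (A = 39 + 46 = 85)
Y(0, 0)*A = 8*85 = 680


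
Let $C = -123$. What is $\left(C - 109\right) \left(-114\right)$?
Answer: $26448$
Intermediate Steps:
$\left(C - 109\right) \left(-114\right) = \left(-123 - 109\right) \left(-114\right) = \left(-232\right) \left(-114\right) = 26448$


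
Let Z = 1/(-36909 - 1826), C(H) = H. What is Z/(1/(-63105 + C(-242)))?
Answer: 63347/38735 ≈ 1.6354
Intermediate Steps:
Z = -1/38735 (Z = 1/(-38735) = -1/38735 ≈ -2.5816e-5)
Z/(1/(-63105 + C(-242))) = -1/(38735*(1/(-63105 - 242))) = -1/(38735*(1/(-63347))) = -1/(38735*(-1/63347)) = -1/38735*(-63347) = 63347/38735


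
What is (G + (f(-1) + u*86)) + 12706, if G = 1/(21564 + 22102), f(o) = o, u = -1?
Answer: 551021255/43666 ≈ 12619.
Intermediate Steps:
G = 1/43666 ≈ 2.2901e-5
(G + (f(-1) + u*86)) + 12706 = (1/43666 + (-1 - 1*86)) + 12706 = (1/43666 + (-1 - 86)) + 12706 = (1/43666 - 87) + 12706 = -3798941/43666 + 12706 = 551021255/43666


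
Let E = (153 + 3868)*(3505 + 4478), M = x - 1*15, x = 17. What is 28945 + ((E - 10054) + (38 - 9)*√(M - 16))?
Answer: 32118534 + 29*I*√14 ≈ 3.2119e+7 + 108.51*I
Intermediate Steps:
M = 2 (M = 17 - 1*15 = 17 - 15 = 2)
E = 32099643 (E = 4021*7983 = 32099643)
28945 + ((E - 10054) + (38 - 9)*√(M - 16)) = 28945 + ((32099643 - 10054) + (38 - 9)*√(2 - 16)) = 28945 + (32089589 + 29*√(-14)) = 28945 + (32089589 + 29*(I*√14)) = 28945 + (32089589 + 29*I*√14) = 32118534 + 29*I*√14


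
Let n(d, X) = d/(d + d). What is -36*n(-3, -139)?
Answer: -18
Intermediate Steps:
n(d, X) = ½ (n(d, X) = d/((2*d)) = d*(1/(2*d)) = ½)
-36*n(-3, -139) = -36*½ = -18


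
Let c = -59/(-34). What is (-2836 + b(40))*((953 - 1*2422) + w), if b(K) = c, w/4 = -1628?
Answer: 769089065/34 ≈ 2.2620e+7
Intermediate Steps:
c = 59/34 (c = -59*(-1/34) = 59/34 ≈ 1.7353)
w = -6512 (w = 4*(-1628) = -6512)
b(K) = 59/34
(-2836 + b(40))*((953 - 1*2422) + w) = (-2836 + 59/34)*((953 - 1*2422) - 6512) = -96365*((953 - 2422) - 6512)/34 = -96365*(-1469 - 6512)/34 = -96365/34*(-7981) = 769089065/34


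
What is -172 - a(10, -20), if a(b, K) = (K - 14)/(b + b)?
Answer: -1703/10 ≈ -170.30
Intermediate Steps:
a(b, K) = (-14 + K)/(2*b) (a(b, K) = (-14 + K)/((2*b)) = (-14 + K)*(1/(2*b)) = (-14 + K)/(2*b))
-172 - a(10, -20) = -172 - (-14 - 20)/(2*10) = -172 - (-34)/(2*10) = -172 - 1*(-17/10) = -172 + 17/10 = -1703/10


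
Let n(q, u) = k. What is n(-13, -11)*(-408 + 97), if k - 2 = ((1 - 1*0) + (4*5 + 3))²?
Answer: -179758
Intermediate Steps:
k = 578 (k = 2 + ((1 - 1*0) + (4*5 + 3))² = 2 + ((1 + 0) + (20 + 3))² = 2 + (1 + 23)² = 2 + 24² = 2 + 576 = 578)
n(q, u) = 578
n(-13, -11)*(-408 + 97) = 578*(-408 + 97) = 578*(-311) = -179758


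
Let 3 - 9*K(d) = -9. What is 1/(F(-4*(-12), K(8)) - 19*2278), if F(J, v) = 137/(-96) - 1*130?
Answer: -96/4167689 ≈ -2.3034e-5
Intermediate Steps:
K(d) = 4/3 (K(d) = 1/3 - 1/9*(-9) = 1/3 + 1 = 4/3)
F(J, v) = -12617/96 (F(J, v) = 137*(-1/96) - 130 = -137/96 - 130 = -12617/96)
1/(F(-4*(-12), K(8)) - 19*2278) = 1/(-12617/96 - 19*2278) = 1/(-12617/96 - 43282) = 1/(-4167689/96) = -96/4167689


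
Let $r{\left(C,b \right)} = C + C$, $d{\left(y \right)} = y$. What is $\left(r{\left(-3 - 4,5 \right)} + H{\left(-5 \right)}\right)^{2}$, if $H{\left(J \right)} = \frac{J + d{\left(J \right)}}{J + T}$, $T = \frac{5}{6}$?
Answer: $\frac{3364}{25} \approx 134.56$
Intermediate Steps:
$T = \frac{5}{6}$ ($T = 5 \cdot \frac{1}{6} = \frac{5}{6} \approx 0.83333$)
$r{\left(C,b \right)} = 2 C$
$H{\left(J \right)} = \frac{2 J}{\frac{5}{6} + J}$ ($H{\left(J \right)} = \frac{J + J}{J + \frac{5}{6}} = \frac{2 J}{\frac{5}{6} + J}$)
$\left(r{\left(-3 - 4,5 \right)} + H{\left(-5 \right)}\right)^{2} = \left(2 \left(-3 - 4\right) + 12 \left(-5\right) \frac{1}{5 + 6 \left(-5\right)}\right)^{2} = \left(2 \left(-7\right) + 12 \left(-5\right) \frac{1}{5 - 30}\right)^{2} = \left(-14 + 12 \left(-5\right) \frac{1}{-25}\right)^{2} = \left(-14 + 12 \left(-5\right) \left(- \frac{1}{25}\right)\right)^{2} = \left(-14 + \frac{12}{5}\right)^{2} = \left(- \frac{58}{5}\right)^{2} = \frac{3364}{25}$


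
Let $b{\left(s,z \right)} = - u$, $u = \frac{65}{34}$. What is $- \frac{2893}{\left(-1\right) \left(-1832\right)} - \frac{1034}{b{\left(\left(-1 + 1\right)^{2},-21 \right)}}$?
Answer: $\frac{64217747}{119080} \approx 539.28$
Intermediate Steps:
$u = \frac{65}{34}$ ($u = 65 \cdot \frac{1}{34} = \frac{65}{34} \approx 1.9118$)
$b{\left(s,z \right)} = - \frac{65}{34}$ ($b{\left(s,z \right)} = \left(-1\right) \frac{65}{34} = - \frac{65}{34}$)
$- \frac{2893}{\left(-1\right) \left(-1832\right)} - \frac{1034}{b{\left(\left(-1 + 1\right)^{2},-21 \right)}} = - \frac{2893}{\left(-1\right) \left(-1832\right)} - \frac{1034}{- \frac{65}{34}} = - \frac{2893}{1832} - - \frac{35156}{65} = \left(-2893\right) \frac{1}{1832} + \frac{35156}{65} = - \frac{2893}{1832} + \frac{35156}{65} = \frac{64217747}{119080}$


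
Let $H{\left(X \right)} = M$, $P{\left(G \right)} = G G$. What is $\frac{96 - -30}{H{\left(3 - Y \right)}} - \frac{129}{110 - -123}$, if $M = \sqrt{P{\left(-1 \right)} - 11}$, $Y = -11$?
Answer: $- \frac{129}{233} - \frac{63 i \sqrt{10}}{5} \approx -0.55365 - 39.845 i$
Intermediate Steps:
$P{\left(G \right)} = G^{2}$
$M = i \sqrt{10}$ ($M = \sqrt{\left(-1\right)^{2} - 11} = \sqrt{1 - 11} = \sqrt{-10} = i \sqrt{10} \approx 3.1623 i$)
$H{\left(X \right)} = i \sqrt{10}$
$\frac{96 - -30}{H{\left(3 - Y \right)}} - \frac{129}{110 - -123} = \frac{96 - -30}{i \sqrt{10}} - \frac{129}{110 - -123} = \left(96 + 30\right) \left(- \frac{i \sqrt{10}}{10}\right) - \frac{129}{110 + 123} = 126 \left(- \frac{i \sqrt{10}}{10}\right) - \frac{129}{233} = - \frac{63 i \sqrt{10}}{5} - \frac{129}{233} = - \frac{129}{233} - \frac{63 i \sqrt{10}}{5}$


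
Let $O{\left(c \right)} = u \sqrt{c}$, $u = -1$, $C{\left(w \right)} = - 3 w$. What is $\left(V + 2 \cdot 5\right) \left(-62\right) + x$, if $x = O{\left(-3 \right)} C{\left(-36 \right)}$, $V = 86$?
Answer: $-5952 - 108 i \sqrt{3} \approx -5952.0 - 187.06 i$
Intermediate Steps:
$O{\left(c \right)} = - \sqrt{c}$
$x = - 108 i \sqrt{3}$ ($x = - \sqrt{-3} \left(\left(-3\right) \left(-36\right)\right) = - i \sqrt{3} \cdot 108 = - 108 i \sqrt{3} \approx - 187.06 i$)
$\left(V + 2 \cdot 5\right) \left(-62\right) + x = \left(86 + 2 \cdot 5\right) \left(-62\right) - 108 i \sqrt{3} = \left(86 + 10\right) \left(-62\right) - 108 i \sqrt{3} = 96 \left(-62\right) - 108 i \sqrt{3} = -5952 - 108 i \sqrt{3}$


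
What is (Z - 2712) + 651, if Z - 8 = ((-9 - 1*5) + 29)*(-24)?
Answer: -2413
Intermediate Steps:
Z = -352 (Z = 8 + ((-9 - 1*5) + 29)*(-24) = 8 + ((-9 - 5) + 29)*(-24) = 8 + (-14 + 29)*(-24) = 8 + 15*(-24) = 8 - 360 = -352)
(Z - 2712) + 651 = (-352 - 2712) + 651 = -3064 + 651 = -2413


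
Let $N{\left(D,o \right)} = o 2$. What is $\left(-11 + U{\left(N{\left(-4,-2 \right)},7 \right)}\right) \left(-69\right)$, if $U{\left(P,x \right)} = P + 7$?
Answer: $552$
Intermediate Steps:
$N{\left(D,o \right)} = 2 o$
$U{\left(P,x \right)} = 7 + P$
$\left(-11 + U{\left(N{\left(-4,-2 \right)},7 \right)}\right) \left(-69\right) = \left(-11 + \left(7 + 2 \left(-2\right)\right)\right) \left(-69\right) = \left(-11 + \left(7 - 4\right)\right) \left(-69\right) = \left(-11 + 3\right) \left(-69\right) = \left(-8\right) \left(-69\right) = 552$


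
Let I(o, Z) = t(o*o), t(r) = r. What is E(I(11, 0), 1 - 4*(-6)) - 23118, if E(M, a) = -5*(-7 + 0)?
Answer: -23083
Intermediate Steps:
I(o, Z) = o² (I(o, Z) = o*o = o²)
E(M, a) = 35 (E(M, a) = -5*(-7) = 35)
E(I(11, 0), 1 - 4*(-6)) - 23118 = 35 - 23118 = -23083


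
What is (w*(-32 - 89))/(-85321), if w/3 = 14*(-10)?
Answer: -50820/85321 ≈ -0.59563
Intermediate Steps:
w = -420 (w = 3*(14*(-10)) = 3*(-140) = -420)
(w*(-32 - 89))/(-85321) = -420*(-32 - 89)/(-85321) = -420*(-121)*(-1/85321) = 50820*(-1/85321) = -50820/85321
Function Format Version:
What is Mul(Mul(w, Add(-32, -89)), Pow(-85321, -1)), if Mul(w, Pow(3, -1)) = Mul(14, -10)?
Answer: Rational(-50820, 85321) ≈ -0.59563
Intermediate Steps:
w = -420 (w = Mul(3, Mul(14, -10)) = Mul(3, -140) = -420)
Mul(Mul(w, Add(-32, -89)), Pow(-85321, -1)) = Mul(Mul(-420, Add(-32, -89)), Pow(-85321, -1)) = Mul(Mul(-420, -121), Rational(-1, 85321)) = Mul(50820, Rational(-1, 85321)) = Rational(-50820, 85321)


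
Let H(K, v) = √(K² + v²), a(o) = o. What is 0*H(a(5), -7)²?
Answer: 0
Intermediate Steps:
0*H(a(5), -7)² = 0*(√(5² + (-7)²))² = 0*(√(25 + 49))² = 0*(√74)² = 0*74 = 0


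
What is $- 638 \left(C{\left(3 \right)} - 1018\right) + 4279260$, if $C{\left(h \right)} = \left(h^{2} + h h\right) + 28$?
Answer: $4899396$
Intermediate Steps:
$C{\left(h \right)} = 28 + 2 h^{2}$ ($C{\left(h \right)} = \left(h^{2} + h^{2}\right) + 28 = 2 h^{2} + 28 = 28 + 2 h^{2}$)
$- 638 \left(C{\left(3 \right)} - 1018\right) + 4279260 = - 638 \left(\left(28 + 2 \cdot 3^{2}\right) - 1018\right) + 4279260 = - 638 \left(\left(28 + 2 \cdot 9\right) - 1018\right) + 4279260 = - 638 \left(\left(28 + 18\right) - 1018\right) + 4279260 = - 638 \left(46 - 1018\right) + 4279260 = \left(-638\right) \left(-972\right) + 4279260 = 620136 + 4279260 = 4899396$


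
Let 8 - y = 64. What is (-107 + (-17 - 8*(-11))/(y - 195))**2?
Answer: 725117184/63001 ≈ 11510.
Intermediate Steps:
y = -56 (y = 8 - 1*64 = 8 - 64 = -56)
(-107 + (-17 - 8*(-11))/(y - 195))**2 = (-107 + (-17 - 8*(-11))/(-56 - 195))**2 = (-107 + (-17 + 88)/(-251))**2 = (-107 + 71*(-1/251))**2 = (-107 - 71/251)**2 = (-26928/251)**2 = 725117184/63001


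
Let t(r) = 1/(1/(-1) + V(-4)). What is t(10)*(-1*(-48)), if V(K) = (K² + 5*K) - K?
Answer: -48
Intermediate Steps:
V(K) = K² + 4*K
t(r) = -1 (t(r) = 1/(1/(-1) - 4*(4 - 4)) = 1/(-1 - 4*0) = 1/(-1 + 0) = 1/(-1) = -1)
t(10)*(-1*(-48)) = -(-1)*(-48) = -1*48 = -48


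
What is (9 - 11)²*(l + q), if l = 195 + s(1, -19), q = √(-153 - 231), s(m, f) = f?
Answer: 704 + 32*I*√6 ≈ 704.0 + 78.384*I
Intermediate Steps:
q = 8*I*√6 (q = √(-384) = 8*I*√6 ≈ 19.596*I)
l = 176 (l = 195 - 19 = 176)
(9 - 11)²*(l + q) = (9 - 11)²*(176 + 8*I*√6) = (-2)²*(176 + 8*I*√6) = 4*(176 + 8*I*√6) = 704 + 32*I*√6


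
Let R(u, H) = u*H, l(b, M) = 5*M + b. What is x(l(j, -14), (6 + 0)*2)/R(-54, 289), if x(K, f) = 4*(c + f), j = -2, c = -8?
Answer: -8/7803 ≈ -0.0010252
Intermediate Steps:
l(b, M) = b + 5*M
x(K, f) = -32 + 4*f (x(K, f) = 4*(-8 + f) = -32 + 4*f)
R(u, H) = H*u
x(l(j, -14), (6 + 0)*2)/R(-54, 289) = (-32 + 4*((6 + 0)*2))/((289*(-54))) = (-32 + 4*(6*2))/(-15606) = (-32 + 4*12)*(-1/15606) = (-32 + 48)*(-1/15606) = 16*(-1/15606) = -8/7803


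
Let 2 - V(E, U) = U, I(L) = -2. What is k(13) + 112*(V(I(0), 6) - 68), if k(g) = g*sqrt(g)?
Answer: -8064 + 13*sqrt(13) ≈ -8017.1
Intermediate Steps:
V(E, U) = 2 - U
k(g) = g**(3/2)
k(13) + 112*(V(I(0), 6) - 68) = 13**(3/2) + 112*((2 - 1*6) - 68) = 13*sqrt(13) + 112*((2 - 6) - 68) = 13*sqrt(13) + 112*(-4 - 68) = 13*sqrt(13) + 112*(-72) = 13*sqrt(13) - 8064 = -8064 + 13*sqrt(13)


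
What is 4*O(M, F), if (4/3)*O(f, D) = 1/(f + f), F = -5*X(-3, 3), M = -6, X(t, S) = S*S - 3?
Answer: -1/4 ≈ -0.25000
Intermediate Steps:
X(t, S) = -3 + S**2 (X(t, S) = S**2 - 3 = -3 + S**2)
F = -30 (F = -5*(-3 + 3**2) = -5*(-3 + 9) = -5*6 = -30)
O(f, D) = 3/(8*f) (O(f, D) = 3/(4*(f + f)) = 3/(4*((2*f))) = 3*(1/(2*f))/4 = 3/(8*f))
4*O(M, F) = 4*((3/8)/(-6)) = 4*((3/8)*(-1/6)) = 4*(-1/16) = -1/4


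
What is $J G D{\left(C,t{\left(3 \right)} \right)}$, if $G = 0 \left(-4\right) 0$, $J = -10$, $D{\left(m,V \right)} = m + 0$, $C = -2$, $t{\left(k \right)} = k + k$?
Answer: $0$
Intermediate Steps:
$t{\left(k \right)} = 2 k$
$D{\left(m,V \right)} = m$
$G = 0$ ($G = 0 \cdot 0 = 0$)
$J G D{\left(C,t{\left(3 \right)} \right)} = \left(-10\right) 0 \left(-2\right) = 0 \left(-2\right) = 0$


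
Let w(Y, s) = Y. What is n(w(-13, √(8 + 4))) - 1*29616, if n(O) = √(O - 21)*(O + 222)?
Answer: -29616 + 209*I*√34 ≈ -29616.0 + 1218.7*I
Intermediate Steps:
n(O) = √(-21 + O)*(222 + O)
n(w(-13, √(8 + 4))) - 1*29616 = √(-21 - 13)*(222 - 13) - 1*29616 = √(-34)*209 - 29616 = (I*√34)*209 - 29616 = 209*I*√34 - 29616 = -29616 + 209*I*√34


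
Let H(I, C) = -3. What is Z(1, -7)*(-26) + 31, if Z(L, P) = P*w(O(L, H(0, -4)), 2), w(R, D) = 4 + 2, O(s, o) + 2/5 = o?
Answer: 1123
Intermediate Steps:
O(s, o) = -⅖ + o
w(R, D) = 6
Z(L, P) = 6*P (Z(L, P) = P*6 = 6*P)
Z(1, -7)*(-26) + 31 = (6*(-7))*(-26) + 31 = -42*(-26) + 31 = 1092 + 31 = 1123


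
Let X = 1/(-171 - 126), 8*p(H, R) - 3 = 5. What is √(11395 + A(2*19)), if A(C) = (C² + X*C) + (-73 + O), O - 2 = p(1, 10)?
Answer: 7*√2554035/99 ≈ 113.00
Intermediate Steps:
p(H, R) = 1 (p(H, R) = 3/8 + (⅛)*5 = 3/8 + 5/8 = 1)
O = 3 (O = 2 + 1 = 3)
X = -1/297 (X = 1/(-297) = -1/297 ≈ -0.0033670)
A(C) = -70 + C² - C/297 (A(C) = (C² - C/297) + (-73 + 3) = (C² - C/297) - 70 = -70 + C² - C/297)
√(11395 + A(2*19)) = √(11395 + (-70 + (2*19)² - 2*19/297)) = √(11395 + (-70 + 38² - 1/297*38)) = √(11395 + (-70 + 1444 - 38/297)) = √(11395 + 408040/297) = √(3792355/297) = 7*√2554035/99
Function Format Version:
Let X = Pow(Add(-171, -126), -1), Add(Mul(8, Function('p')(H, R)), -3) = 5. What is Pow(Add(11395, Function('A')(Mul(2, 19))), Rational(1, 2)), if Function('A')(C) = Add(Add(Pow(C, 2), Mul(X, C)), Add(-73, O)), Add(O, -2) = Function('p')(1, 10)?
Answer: Mul(Rational(7, 99), Pow(2554035, Rational(1, 2))) ≈ 113.00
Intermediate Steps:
Function('p')(H, R) = 1 (Function('p')(H, R) = Add(Rational(3, 8), Mul(Rational(1, 8), 5)) = Add(Rational(3, 8), Rational(5, 8)) = 1)
O = 3 (O = Add(2, 1) = 3)
X = Rational(-1, 297) (X = Pow(-297, -1) = Rational(-1, 297) ≈ -0.0033670)
Function('A')(C) = Add(-70, Pow(C, 2), Mul(Rational(-1, 297), C)) (Function('A')(C) = Add(Add(Pow(C, 2), Mul(Rational(-1, 297), C)), Add(-73, 3)) = Add(Add(Pow(C, 2), Mul(Rational(-1, 297), C)), -70) = Add(-70, Pow(C, 2), Mul(Rational(-1, 297), C)))
Pow(Add(11395, Function('A')(Mul(2, 19))), Rational(1, 2)) = Pow(Add(11395, Add(-70, Pow(Mul(2, 19), 2), Mul(Rational(-1, 297), Mul(2, 19)))), Rational(1, 2)) = Pow(Add(11395, Add(-70, Pow(38, 2), Mul(Rational(-1, 297), 38))), Rational(1, 2)) = Pow(Add(11395, Add(-70, 1444, Rational(-38, 297))), Rational(1, 2)) = Pow(Add(11395, Rational(408040, 297)), Rational(1, 2)) = Pow(Rational(3792355, 297), Rational(1, 2)) = Mul(Rational(7, 99), Pow(2554035, Rational(1, 2)))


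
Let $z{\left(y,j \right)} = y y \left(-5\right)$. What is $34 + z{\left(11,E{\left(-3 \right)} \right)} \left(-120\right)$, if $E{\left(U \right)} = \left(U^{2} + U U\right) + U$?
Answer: $72634$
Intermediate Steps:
$E{\left(U \right)} = U + 2 U^{2}$ ($E{\left(U \right)} = \left(U^{2} + U^{2}\right) + U = 2 U^{2} + U = U + 2 U^{2}$)
$z{\left(y,j \right)} = - 5 y^{2}$ ($z{\left(y,j \right)} = y^{2} \left(-5\right) = - 5 y^{2}$)
$34 + z{\left(11,E{\left(-3 \right)} \right)} \left(-120\right) = 34 + - 5 \cdot 11^{2} \left(-120\right) = 34 + \left(-5\right) 121 \left(-120\right) = 34 - -72600 = 34 + 72600 = 72634$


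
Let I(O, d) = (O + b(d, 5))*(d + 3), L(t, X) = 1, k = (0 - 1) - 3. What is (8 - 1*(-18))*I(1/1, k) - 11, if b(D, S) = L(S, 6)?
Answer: -63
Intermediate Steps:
k = -4 (k = -1 - 3 = -4)
b(D, S) = 1
I(O, d) = (1 + O)*(3 + d) (I(O, d) = (O + 1)*(d + 3) = (1 + O)*(3 + d))
(8 - 1*(-18))*I(1/1, k) - 11 = (8 - 1*(-18))*(3 - 4 + 3/1 - 4/1) - 11 = (8 + 18)*(3 - 4 + 3*1 + 1*(-4)) - 11 = 26*(3 - 4 + 3 - 4) - 11 = 26*(-2) - 11 = -52 - 11 = -63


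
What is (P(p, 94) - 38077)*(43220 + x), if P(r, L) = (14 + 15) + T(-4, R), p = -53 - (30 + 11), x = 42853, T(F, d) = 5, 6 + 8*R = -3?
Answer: -3274475139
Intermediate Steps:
R = -9/8 (R = -¾ + (⅛)*(-3) = -¾ - 3/8 = -9/8 ≈ -1.1250)
p = -94 (p = -53 - 1*41 = -53 - 41 = -94)
P(r, L) = 34 (P(r, L) = (14 + 15) + 5 = 29 + 5 = 34)
(P(p, 94) - 38077)*(43220 + x) = (34 - 38077)*(43220 + 42853) = -38043*86073 = -3274475139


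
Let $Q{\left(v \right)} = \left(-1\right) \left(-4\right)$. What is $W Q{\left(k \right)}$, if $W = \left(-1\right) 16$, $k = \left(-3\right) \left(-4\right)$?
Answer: $-64$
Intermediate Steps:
$k = 12$
$Q{\left(v \right)} = 4$
$W = -16$
$W Q{\left(k \right)} = \left(-16\right) 4 = -64$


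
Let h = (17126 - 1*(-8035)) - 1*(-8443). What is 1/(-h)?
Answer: -1/33604 ≈ -2.9758e-5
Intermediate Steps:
h = 33604 (h = (17126 + 8035) + 8443 = 25161 + 8443 = 33604)
1/(-h) = 1/(-1*33604) = 1/(-33604) = -1/33604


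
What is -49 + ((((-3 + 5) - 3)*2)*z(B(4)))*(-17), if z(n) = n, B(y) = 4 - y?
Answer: -49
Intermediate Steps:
-49 + ((((-3 + 5) - 3)*2)*z(B(4)))*(-17) = -49 + ((((-3 + 5) - 3)*2)*(4 - 1*4))*(-17) = -49 + (((2 - 3)*2)*(4 - 4))*(-17) = -49 + (-1*2*0)*(-17) = -49 - 2*0*(-17) = -49 + 0*(-17) = -49 + 0 = -49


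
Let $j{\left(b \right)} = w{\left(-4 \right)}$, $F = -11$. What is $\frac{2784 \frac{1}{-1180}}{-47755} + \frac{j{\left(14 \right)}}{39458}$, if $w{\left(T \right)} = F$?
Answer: $- \frac{127502207}{555873453050} \approx -0.00022937$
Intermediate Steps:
$w{\left(T \right)} = -11$
$j{\left(b \right)} = -11$
$\frac{2784 \frac{1}{-1180}}{-47755} + \frac{j{\left(14 \right)}}{39458} = \frac{2784 \frac{1}{-1180}}{-47755} - \frac{11}{39458} = 2784 \left(- \frac{1}{1180}\right) \left(- \frac{1}{47755}\right) - \frac{11}{39458} = \left(- \frac{696}{295}\right) \left(- \frac{1}{47755}\right) - \frac{11}{39458} = \frac{696}{14087725} - \frac{11}{39458} = - \frac{127502207}{555873453050}$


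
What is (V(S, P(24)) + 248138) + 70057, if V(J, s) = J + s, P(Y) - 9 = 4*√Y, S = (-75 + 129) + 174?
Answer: 318432 + 8*√6 ≈ 3.1845e+5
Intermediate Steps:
S = 228 (S = 54 + 174 = 228)
P(Y) = 9 + 4*√Y
(V(S, P(24)) + 248138) + 70057 = ((228 + (9 + 4*√24)) + 248138) + 70057 = ((228 + (9 + 4*(2*√6))) + 248138) + 70057 = ((228 + (9 + 8*√6)) + 248138) + 70057 = ((237 + 8*√6) + 248138) + 70057 = (248375 + 8*√6) + 70057 = 318432 + 8*√6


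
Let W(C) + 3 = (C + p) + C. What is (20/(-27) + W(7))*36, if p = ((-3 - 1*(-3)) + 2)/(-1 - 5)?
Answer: 1072/3 ≈ 357.33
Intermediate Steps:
p = -⅓ (p = ((-3 + 3) + 2)/(-6) = (0 + 2)*(-⅙) = 2*(-⅙) = -⅓ ≈ -0.33333)
W(C) = -10/3 + 2*C (W(C) = -3 + ((C - ⅓) + C) = -3 + ((-⅓ + C) + C) = -3 + (-⅓ + 2*C) = -10/3 + 2*C)
(20/(-27) + W(7))*36 = (20/(-27) + (-10/3 + 2*7))*36 = (20*(-1/27) + (-10/3 + 14))*36 = (-20/27 + 32/3)*36 = (268/27)*36 = 1072/3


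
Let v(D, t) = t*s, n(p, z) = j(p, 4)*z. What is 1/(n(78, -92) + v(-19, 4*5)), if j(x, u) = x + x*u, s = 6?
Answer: -1/35760 ≈ -2.7964e-5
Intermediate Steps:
j(x, u) = x + u*x
n(p, z) = 5*p*z (n(p, z) = (p*(1 + 4))*z = (p*5)*z = (5*p)*z = 5*p*z)
v(D, t) = 6*t (v(D, t) = t*6 = 6*t)
1/(n(78, -92) + v(-19, 4*5)) = 1/(5*78*(-92) + 6*(4*5)) = 1/(-35880 + 6*20) = 1/(-35880 + 120) = 1/(-35760) = -1/35760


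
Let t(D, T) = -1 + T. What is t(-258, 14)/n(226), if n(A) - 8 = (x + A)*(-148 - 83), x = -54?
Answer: -13/39724 ≈ -0.00032726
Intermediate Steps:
n(A) = 12482 - 231*A (n(A) = 8 + (-54 + A)*(-148 - 83) = 8 + (-54 + A)*(-231) = 8 + (12474 - 231*A) = 12482 - 231*A)
t(-258, 14)/n(226) = (-1 + 14)/(12482 - 231*226) = 13/(12482 - 52206) = 13/(-39724) = 13*(-1/39724) = -13/39724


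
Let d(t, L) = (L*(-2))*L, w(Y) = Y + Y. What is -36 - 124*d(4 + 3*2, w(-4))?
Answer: 15836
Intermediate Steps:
w(Y) = 2*Y
d(t, L) = -2*L**2 (d(t, L) = (-2*L)*L = -2*L**2)
-36 - 124*d(4 + 3*2, w(-4)) = -36 - (-248)*(2*(-4))**2 = -36 - (-248)*(-8)**2 = -36 - (-248)*64 = -36 - 124*(-128) = -36 + 15872 = 15836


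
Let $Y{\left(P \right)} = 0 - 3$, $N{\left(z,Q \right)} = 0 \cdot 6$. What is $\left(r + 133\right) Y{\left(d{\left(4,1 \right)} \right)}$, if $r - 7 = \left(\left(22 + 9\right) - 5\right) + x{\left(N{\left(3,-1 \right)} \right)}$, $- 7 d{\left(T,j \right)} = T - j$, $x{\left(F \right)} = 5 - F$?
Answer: $-513$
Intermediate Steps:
$N{\left(z,Q \right)} = 0$
$d{\left(T,j \right)} = - \frac{T}{7} + \frac{j}{7}$ ($d{\left(T,j \right)} = - \frac{T - j}{7} = - \frac{T}{7} + \frac{j}{7}$)
$r = 38$ ($r = 7 + \left(\left(\left(22 + 9\right) - 5\right) + \left(5 - 0\right)\right) = 7 + \left(\left(31 - 5\right) + \left(5 + 0\right)\right) = 7 + \left(26 + 5\right) = 7 + 31 = 38$)
$Y{\left(P \right)} = -3$ ($Y{\left(P \right)} = 0 - 3 = -3$)
$\left(r + 133\right) Y{\left(d{\left(4,1 \right)} \right)} = \left(38 + 133\right) \left(-3\right) = 171 \left(-3\right) = -513$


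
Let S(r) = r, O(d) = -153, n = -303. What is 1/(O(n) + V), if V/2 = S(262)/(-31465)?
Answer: -31465/4814669 ≈ -0.0065352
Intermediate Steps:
V = -524/31465 (V = 2*(262/(-31465)) = 2*(262*(-1/31465)) = 2*(-262/31465) = -524/31465 ≈ -0.016653)
1/(O(n) + V) = 1/(-153 - 524/31465) = 1/(-4814669/31465) = -31465/4814669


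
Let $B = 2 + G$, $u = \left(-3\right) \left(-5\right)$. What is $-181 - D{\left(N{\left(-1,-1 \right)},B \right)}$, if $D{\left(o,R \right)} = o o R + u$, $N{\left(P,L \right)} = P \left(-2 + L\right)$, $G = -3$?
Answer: $-187$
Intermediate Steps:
$u = 15$
$B = -1$ ($B = 2 - 3 = -1$)
$D{\left(o,R \right)} = 15 + R o^{2}$ ($D{\left(o,R \right)} = o o R + 15 = o^{2} R + 15 = R o^{2} + 15 = 15 + R o^{2}$)
$-181 - D{\left(N{\left(-1,-1 \right)},B \right)} = -181 - \left(15 - \left(- (-2 - 1)\right)^{2}\right) = -181 - \left(15 - \left(\left(-1\right) \left(-3\right)\right)^{2}\right) = -181 - \left(15 - 3^{2}\right) = -181 - \left(15 - 9\right) = -181 - 6 = -187$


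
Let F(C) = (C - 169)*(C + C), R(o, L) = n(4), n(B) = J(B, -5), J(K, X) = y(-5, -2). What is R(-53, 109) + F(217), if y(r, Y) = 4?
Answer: 20836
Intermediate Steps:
J(K, X) = 4
n(B) = 4
R(o, L) = 4
F(C) = 2*C*(-169 + C) (F(C) = (-169 + C)*(2*C) = 2*C*(-169 + C))
R(-53, 109) + F(217) = 4 + 2*217*(-169 + 217) = 4 + 2*217*48 = 4 + 20832 = 20836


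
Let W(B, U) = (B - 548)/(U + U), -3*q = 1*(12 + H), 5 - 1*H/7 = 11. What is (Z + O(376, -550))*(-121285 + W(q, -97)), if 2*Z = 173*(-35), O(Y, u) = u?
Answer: 42087055140/97 ≈ 4.3389e+8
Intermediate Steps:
H = -42 (H = 35 - 7*11 = 35 - 77 = -42)
q = 10 (q = -(12 - 42)/3 = -(-30)/3 = -⅓*(-30) = 10)
Z = -6055/2 (Z = (173*(-35))/2 = (½)*(-6055) = -6055/2 ≈ -3027.5)
W(B, U) = (-548 + B)/(2*U) (W(B, U) = (-548 + B)/((2*U)) = (-548 + B)*(1/(2*U)) = (-548 + B)/(2*U))
(Z + O(376, -550))*(-121285 + W(q, -97)) = (-6055/2 - 550)*(-121285 + (½)*(-548 + 10)/(-97)) = -7155*(-121285 + (½)*(-1/97)*(-538))/2 = -7155*(-121285 + 269/97)/2 = -7155/2*(-11764376/97) = 42087055140/97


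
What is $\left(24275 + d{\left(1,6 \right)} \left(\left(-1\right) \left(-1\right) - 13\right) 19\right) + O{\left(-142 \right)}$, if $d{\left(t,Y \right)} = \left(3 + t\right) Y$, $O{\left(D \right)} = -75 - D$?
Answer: $18870$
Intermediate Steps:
$d{\left(t,Y \right)} = Y \left(3 + t\right)$
$\left(24275 + d{\left(1,6 \right)} \left(\left(-1\right) \left(-1\right) - 13\right) 19\right) + O{\left(-142 \right)} = \left(24275 + 6 \left(3 + 1\right) \left(\left(-1\right) \left(-1\right) - 13\right) 19\right) - -67 = \left(24275 + 6 \cdot 4 \left(1 - 13\right) 19\right) + \left(-75 + 142\right) = \left(24275 + 24 \left(-12\right) 19\right) + 67 = \left(24275 - 5472\right) + 67 = 18803 + 67 = 18870$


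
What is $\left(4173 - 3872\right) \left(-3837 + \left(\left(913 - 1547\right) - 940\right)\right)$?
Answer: $-1628711$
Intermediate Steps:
$\left(4173 - 3872\right) \left(-3837 + \left(\left(913 - 1547\right) - 940\right)\right) = 301 \left(-3837 - 1574\right) = 301 \left(-5411\right) = -1628711$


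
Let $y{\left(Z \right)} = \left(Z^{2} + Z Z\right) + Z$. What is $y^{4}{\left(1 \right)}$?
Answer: $81$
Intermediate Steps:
$y{\left(Z \right)} = Z + 2 Z^{2}$ ($y{\left(Z \right)} = \left(Z^{2} + Z^{2}\right) + Z = 2 Z^{2} + Z = Z + 2 Z^{2}$)
$y^{4}{\left(1 \right)} = \left(1 \left(1 + 2 \cdot 1\right)\right)^{4} = \left(1 \left(1 + 2\right)\right)^{4} = \left(1 \cdot 3\right)^{4} = 3^{4} = 81$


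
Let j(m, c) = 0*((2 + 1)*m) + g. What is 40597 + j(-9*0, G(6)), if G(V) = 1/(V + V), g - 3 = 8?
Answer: 40608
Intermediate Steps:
g = 11 (g = 3 + 8 = 11)
G(V) = 1/(2*V)
j(m, c) = 11 (j(m, c) = 0*((2 + 1)*m) + 11 = 0*(3*m) + 11 = 0 + 11 = 11)
40597 + j(-9*0, G(6)) = 40597 + 11 = 40608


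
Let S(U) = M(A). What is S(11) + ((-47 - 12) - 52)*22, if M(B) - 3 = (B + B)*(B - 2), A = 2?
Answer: -2439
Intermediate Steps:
M(B) = 3 + 2*B*(-2 + B) (M(B) = 3 + (B + B)*(B - 2) = 3 + (2*B)*(-2 + B) = 3 + 2*B*(-2 + B))
S(U) = 3 (S(U) = 3 - 4*2 + 2*2² = 3 - 8 + 2*4 = 3 - 8 + 8 = 3)
S(11) + ((-47 - 12) - 52)*22 = 3 + ((-47 - 12) - 52)*22 = 3 + (-59 - 52)*22 = 3 - 111*22 = 3 - 2442 = -2439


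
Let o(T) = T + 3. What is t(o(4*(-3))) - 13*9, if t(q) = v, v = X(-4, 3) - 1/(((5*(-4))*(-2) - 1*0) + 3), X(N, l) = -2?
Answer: -5118/43 ≈ -119.02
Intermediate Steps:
o(T) = 3 + T
v = -87/43 (v = -2 - 1/(((5*(-4))*(-2) - 1*0) + 3) = -2 - 1/((-20*(-2) + 0) + 3) = -2 - 1/((40 + 0) + 3) = -2 - 1/(40 + 3) = -2 - 1/43 = -87/43 ≈ -2.0233)
t(q) = -87/43
t(o(4*(-3))) - 13*9 = -87/43 - 13*9 = -87/43 - 117 = -5118/43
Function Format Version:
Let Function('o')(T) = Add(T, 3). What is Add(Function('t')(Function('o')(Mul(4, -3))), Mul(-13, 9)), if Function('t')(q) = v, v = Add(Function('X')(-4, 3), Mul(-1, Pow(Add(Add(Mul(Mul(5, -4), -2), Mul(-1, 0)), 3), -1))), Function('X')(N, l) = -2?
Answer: Rational(-5118, 43) ≈ -119.02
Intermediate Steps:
Function('o')(T) = Add(3, T)
v = Rational(-87, 43) (v = Add(-2, Mul(-1, Pow(Add(Add(Mul(Mul(5, -4), -2), Mul(-1, 0)), 3), -1))) = Add(-2, Mul(-1, Pow(Add(Add(Mul(-20, -2), 0), 3), -1))) = Add(-2, Mul(-1, Pow(Add(Add(40, 0), 3), -1))) = Add(-2, Mul(-1, Pow(Add(40, 3), -1))) = Add(-2, Mul(-1, Pow(43, -1))) = Add(-2, Mul(-1, Rational(1, 43))) = Add(-2, Rational(-1, 43)) = Rational(-87, 43) ≈ -2.0233)
Function('t')(q) = Rational(-87, 43)
Add(Function('t')(Function('o')(Mul(4, -3))), Mul(-13, 9)) = Add(Rational(-87, 43), Mul(-13, 9)) = Add(Rational(-87, 43), -117) = Rational(-5118, 43)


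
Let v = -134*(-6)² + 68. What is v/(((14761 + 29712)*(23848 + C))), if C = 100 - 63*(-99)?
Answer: -4756/1342417505 ≈ -3.5429e-6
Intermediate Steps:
v = -4756 (v = -134*36 + 68 = -4824 + 68 = -4756)
C = 6337 (C = 100 + 6237 = 6337)
v/(((14761 + 29712)*(23848 + C))) = -4756*1/((14761 + 29712)*(23848 + 6337)) = -4756/(44473*30185) = -4756/1342417505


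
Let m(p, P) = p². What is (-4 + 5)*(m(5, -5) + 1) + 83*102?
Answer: 8492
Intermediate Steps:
(-4 + 5)*(m(5, -5) + 1) + 83*102 = (-4 + 5)*(5² + 1) + 83*102 = 1*(25 + 1) + 8466 = 1*26 + 8466 = 26 + 8466 = 8492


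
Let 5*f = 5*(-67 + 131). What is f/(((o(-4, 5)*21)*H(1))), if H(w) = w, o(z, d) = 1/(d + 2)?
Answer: 64/3 ≈ 21.333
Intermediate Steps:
o(z, d) = 1/(2 + d)
f = 64 (f = (5*(-67 + 131))/5 = (5*64)/5 = (⅕)*320 = 64)
f/(((o(-4, 5)*21)*H(1))) = 64/(((21/(2 + 5))*1)) = 64/(((21/7)*1)) = 64/((((⅐)*21)*1)) = 64/((3*1)) = 64/3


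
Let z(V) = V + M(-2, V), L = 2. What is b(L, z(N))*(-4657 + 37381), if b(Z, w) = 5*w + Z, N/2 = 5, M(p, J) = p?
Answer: 1374408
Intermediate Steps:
N = 10 (N = 2*5 = 10)
z(V) = -2 + V (z(V) = V - 2 = -2 + V)
b(Z, w) = Z + 5*w
b(L, z(N))*(-4657 + 37381) = (2 + 5*(-2 + 10))*(-4657 + 37381) = (2 + 5*8)*32724 = (2 + 40)*32724 = 42*32724 = 1374408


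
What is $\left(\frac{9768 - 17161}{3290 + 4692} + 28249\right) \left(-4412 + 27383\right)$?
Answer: $\frac{398416312875}{614} \approx 6.4889 \cdot 10^{8}$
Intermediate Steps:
$\left(\frac{9768 - 17161}{3290 + 4692} + 28249\right) \left(-4412 + 27383\right) = \left(- \frac{7393}{7982} + 28249\right) 22971 = \frac{225476125}{7982} \cdot 22971 = \frac{398416312875}{614}$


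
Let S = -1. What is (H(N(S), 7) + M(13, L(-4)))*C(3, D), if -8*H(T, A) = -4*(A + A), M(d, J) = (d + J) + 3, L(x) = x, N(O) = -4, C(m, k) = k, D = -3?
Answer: -57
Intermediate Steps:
M(d, J) = 3 + J + d (M(d, J) = (J + d) + 3 = 3 + J + d)
H(T, A) = A (H(T, A) = -(-1)*(A + A)/2 = -(-1)*2*A/2 = -(-1)*A = A)
(H(N(S), 7) + M(13, L(-4)))*C(3, D) = (7 + (3 - 4 + 13))*(-3) = (7 + 12)*(-3) = 19*(-3) = -57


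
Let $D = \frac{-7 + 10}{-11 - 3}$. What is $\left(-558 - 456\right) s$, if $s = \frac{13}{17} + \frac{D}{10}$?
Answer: $- \frac{896883}{1190} \approx -753.68$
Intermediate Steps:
$D = - \frac{3}{14}$ ($D = \frac{3}{-14} = 3 \left(- \frac{1}{14}\right) = - \frac{3}{14} \approx -0.21429$)
$s = \frac{1769}{2380}$ ($s = \frac{13}{17} - \frac{3}{14 \cdot 10} = 13 \cdot \frac{1}{17} - \frac{3}{140} = \frac{13}{17} - \frac{3}{140} = \frac{1769}{2380} \approx 0.74328$)
$\left(-558 - 456\right) s = \left(-558 - 456\right) \frac{1769}{2380} = \left(-1014\right) \frac{1769}{2380} = - \frac{896883}{1190}$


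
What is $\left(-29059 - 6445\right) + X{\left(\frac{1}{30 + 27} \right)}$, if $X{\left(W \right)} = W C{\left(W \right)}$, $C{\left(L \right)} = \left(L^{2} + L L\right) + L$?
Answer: $- \frac{6575092213}{185193} \approx -35504.0$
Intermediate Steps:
$C{\left(L \right)} = L + 2 L^{2}$ ($C{\left(L \right)} = \left(L^{2} + L^{2}\right) + L = 2 L^{2} + L = L + 2 L^{2}$)
$X{\left(W \right)} = W^{2} \left(1 + 2 W\right)$ ($X{\left(W \right)} = W W \left(1 + 2 W\right) = W^{2} \left(1 + 2 W\right)$)
$\left(-29059 - 6445\right) + X{\left(\frac{1}{30 + 27} \right)} = \left(-29059 - 6445\right) + \left(\frac{1}{30 + 27}\right)^{2} \left(1 + \frac{2}{30 + 27}\right) = -35504 + \left(\frac{1}{57}\right)^{2} \left(1 + \frac{2}{57}\right) = -35504 + \frac{1 + 2 \cdot \frac{1}{57}}{3249} = -35504 + \frac{1 + \frac{2}{57}}{3249} = -35504 + \frac{1}{3249} \cdot \frac{59}{57} = -35504 + \frac{59}{185193} = - \frac{6575092213}{185193}$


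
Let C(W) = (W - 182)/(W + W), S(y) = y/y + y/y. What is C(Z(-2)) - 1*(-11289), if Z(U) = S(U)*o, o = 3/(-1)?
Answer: 33914/3 ≈ 11305.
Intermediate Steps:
o = -3 (o = 3*(-1) = -3)
S(y) = 2 (S(y) = 1 + 1 = 2)
Z(U) = -6 (Z(U) = 2*(-3) = -6)
C(W) = (-182 + W)/(2*W) (C(W) = (-182 + W)/((2*W)) = (-182 + W)*(1/(2*W)) = (-182 + W)/(2*W))
C(Z(-2)) - 1*(-11289) = (½)*(-182 - 6)/(-6) - 1*(-11289) = (½)*(-⅙)*(-188) + 11289 = 47/3 + 11289 = 33914/3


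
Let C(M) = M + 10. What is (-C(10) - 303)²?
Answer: 104329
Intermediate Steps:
C(M) = 10 + M
(-C(10) - 303)² = (-(10 + 10) - 303)² = (-1*20 - 303)² = (-20 - 303)² = (-323)² = 104329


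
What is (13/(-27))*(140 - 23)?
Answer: -169/3 ≈ -56.333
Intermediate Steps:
(13/(-27))*(140 - 23) = (13*(-1/27))*117 = -13/27*117 = -169/3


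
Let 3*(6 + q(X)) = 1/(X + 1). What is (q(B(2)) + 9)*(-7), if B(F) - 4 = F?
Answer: -64/3 ≈ -21.333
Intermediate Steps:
B(F) = 4 + F
q(X) = -6 + 1/(3*(1 + X)) (q(X) = -6 + 1/(3*(X + 1)) = -6 + 1/(3*(1 + X)))
(q(B(2)) + 9)*(-7) = ((-17 - 18*(4 + 2))/(3*(1 + (4 + 2))) + 9)*(-7) = ((-17 - 18*6)/(3*(1 + 6)) + 9)*(-7) = ((⅓)*(-17 - 108)/7 + 9)*(-7) = ((⅓)*(⅐)*(-125) + 9)*(-7) = (-125/21 + 9)*(-7) = (64/21)*(-7) = -64/3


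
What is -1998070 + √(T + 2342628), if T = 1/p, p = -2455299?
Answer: -1998070 + √1569168546652372281/818433 ≈ -1.9965e+6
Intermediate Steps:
T = -1/2455299 (T = 1/(-2455299) = -1/2455299 ≈ -4.0728e-7)
-1998070 + √(T + 2342628) = -1998070 + √(-1/2455299 + 2342628) = -1998070 + √(5751852185771/2455299) = -1998070 + √1569168546652372281/818433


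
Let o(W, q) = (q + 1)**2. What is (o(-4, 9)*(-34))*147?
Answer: -499800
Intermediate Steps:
o(W, q) = (1 + q)**2
(o(-4, 9)*(-34))*147 = ((1 + 9)**2*(-34))*147 = (10**2*(-34))*147 = (100*(-34))*147 = -3400*147 = -499800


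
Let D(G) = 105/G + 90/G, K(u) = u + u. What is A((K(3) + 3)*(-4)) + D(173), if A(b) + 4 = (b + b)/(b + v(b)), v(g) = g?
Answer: -324/173 ≈ -1.8728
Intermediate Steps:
K(u) = 2*u
D(G) = 195/G
A(b) = -3 (A(b) = -4 + (b + b)/(b + b) = -4 + (2*b)/((2*b)) = -4 + (2*b)*(1/(2*b)) = -4 + 1 = -3)
A((K(3) + 3)*(-4)) + D(173) = -3 + 195/173 = -324/173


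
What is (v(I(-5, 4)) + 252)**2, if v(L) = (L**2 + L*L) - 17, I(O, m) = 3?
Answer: 64009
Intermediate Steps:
v(L) = -17 + 2*L**2 (v(L) = (L**2 + L**2) - 17 = 2*L**2 - 17 = -17 + 2*L**2)
(v(I(-5, 4)) + 252)**2 = ((-17 + 2*3**2) + 252)**2 = ((-17 + 2*9) + 252)**2 = ((-17 + 18) + 252)**2 = (1 + 252)**2 = 253**2 = 64009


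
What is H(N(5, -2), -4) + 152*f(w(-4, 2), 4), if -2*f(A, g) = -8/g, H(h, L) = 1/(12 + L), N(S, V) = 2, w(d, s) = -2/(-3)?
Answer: 1217/8 ≈ 152.13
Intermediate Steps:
w(d, s) = ⅔ (w(d, s) = -2*(-⅓) = ⅔)
f(A, g) = 4/g (f(A, g) = -(-4)/g = 4/g)
H(N(5, -2), -4) + 152*f(w(-4, 2), 4) = 1/(12 - 4) + 152*(4/4) = 1/8 + 152*(4*(¼)) = ⅛ + 152*1 = ⅛ + 152 = 1217/8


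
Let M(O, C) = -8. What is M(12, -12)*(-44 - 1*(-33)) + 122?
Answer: 210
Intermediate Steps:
M(12, -12)*(-44 - 1*(-33)) + 122 = -8*(-44 - 1*(-33)) + 122 = -8*(-44 + 33) + 122 = -8*(-11) + 122 = 88 + 122 = 210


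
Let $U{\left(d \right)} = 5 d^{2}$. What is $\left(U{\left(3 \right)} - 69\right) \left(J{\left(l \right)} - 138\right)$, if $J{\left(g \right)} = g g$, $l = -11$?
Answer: $408$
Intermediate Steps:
$J{\left(g \right)} = g^{2}$
$\left(U{\left(3 \right)} - 69\right) \left(J{\left(l \right)} - 138\right) = \left(5 \cdot 3^{2} - 69\right) \left(\left(-11\right)^{2} - 138\right) = \left(5 \cdot 9 - 69\right) \left(121 - 138\right) = \left(45 - 69\right) \left(-17\right) = \left(-24\right) \left(-17\right) = 408$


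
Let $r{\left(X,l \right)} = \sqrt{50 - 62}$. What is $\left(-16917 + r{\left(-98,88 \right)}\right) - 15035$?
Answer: $-31952 + 2 i \sqrt{3} \approx -31952.0 + 3.4641 i$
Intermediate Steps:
$r{\left(X,l \right)} = 2 i \sqrt{3}$ ($r{\left(X,l \right)} = \sqrt{-12} = 2 i \sqrt{3}$)
$\left(-16917 + r{\left(-98,88 \right)}\right) - 15035 = \left(-16917 + 2 i \sqrt{3}\right) - 15035 = -31952 + 2 i \sqrt{3}$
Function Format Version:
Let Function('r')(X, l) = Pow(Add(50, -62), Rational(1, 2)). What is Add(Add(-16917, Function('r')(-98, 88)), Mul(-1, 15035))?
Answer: Add(-31952, Mul(2, I, Pow(3, Rational(1, 2)))) ≈ Add(-31952., Mul(3.4641, I))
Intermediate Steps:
Function('r')(X, l) = Mul(2, I, Pow(3, Rational(1, 2))) (Function('r')(X, l) = Pow(-12, Rational(1, 2)) = Mul(2, I, Pow(3, Rational(1, 2))))
Add(Add(-16917, Function('r')(-98, 88)), Mul(-1, 15035)) = Add(Add(-16917, Mul(2, I, Pow(3, Rational(1, 2)))), Mul(-1, 15035)) = Add(Add(-16917, Mul(2, I, Pow(3, Rational(1, 2)))), -15035) = Add(-31952, Mul(2, I, Pow(3, Rational(1, 2))))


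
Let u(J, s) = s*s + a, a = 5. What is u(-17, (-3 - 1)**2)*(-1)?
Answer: -261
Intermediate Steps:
u(J, s) = 5 + s**2 (u(J, s) = s*s + 5 = s**2 + 5 = 5 + s**2)
u(-17, (-3 - 1)**2)*(-1) = (5 + ((-3 - 1)**2)**2)*(-1) = (5 + ((-4)**2)**2)*(-1) = (5 + 16**2)*(-1) = (5 + 256)*(-1) = 261*(-1) = -261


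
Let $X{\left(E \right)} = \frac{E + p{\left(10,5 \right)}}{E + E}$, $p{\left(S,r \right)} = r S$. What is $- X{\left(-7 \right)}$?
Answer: $\frac{43}{14} \approx 3.0714$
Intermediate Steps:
$p{\left(S,r \right)} = S r$
$X{\left(E \right)} = \frac{50 + E}{2 E}$ ($X{\left(E \right)} = \frac{E + 10 \cdot 5}{E + E} = \frac{E + 50}{2 E} = \left(50 + E\right) \frac{1}{2 E} = \frac{50 + E}{2 E}$)
$- X{\left(-7 \right)} = - \frac{50 - 7}{2 \left(-7\right)} = - \frac{\left(-1\right) 43}{2 \cdot 7} = \left(-1\right) \left(- \frac{43}{14}\right) = \frac{43}{14}$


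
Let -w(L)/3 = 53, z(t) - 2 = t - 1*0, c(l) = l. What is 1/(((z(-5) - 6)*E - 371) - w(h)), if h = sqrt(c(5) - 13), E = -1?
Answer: -1/203 ≈ -0.0049261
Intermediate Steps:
h = 2*I*sqrt(2) (h = sqrt(5 - 13) = sqrt(-8) = 2*I*sqrt(2) ≈ 2.8284*I)
z(t) = 2 + t (z(t) = 2 + (t - 1*0) = 2 + (t + 0) = 2 + t)
w(L) = -159 (w(L) = -3*53 = -159)
1/(((z(-5) - 6)*E - 371) - w(h)) = 1/((((2 - 5) - 6)*(-1) - 371) - 1*(-159)) = 1/(((-3 - 6)*(-1) - 371) + 159) = 1/((-9*(-1) - 371) + 159) = 1/((9 - 371) + 159) = 1/(-362 + 159) = 1/(-203) = -1/203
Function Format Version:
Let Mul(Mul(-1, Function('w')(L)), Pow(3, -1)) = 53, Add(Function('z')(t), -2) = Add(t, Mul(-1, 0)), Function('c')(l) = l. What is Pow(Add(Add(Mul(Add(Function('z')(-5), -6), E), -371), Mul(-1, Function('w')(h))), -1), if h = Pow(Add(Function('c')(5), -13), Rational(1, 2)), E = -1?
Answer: Rational(-1, 203) ≈ -0.0049261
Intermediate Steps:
h = Mul(2, I, Pow(2, Rational(1, 2))) (h = Pow(Add(5, -13), Rational(1, 2)) = Pow(-8, Rational(1, 2)) = Mul(2, I, Pow(2, Rational(1, 2))) ≈ Mul(2.8284, I))
Function('z')(t) = Add(2, t) (Function('z')(t) = Add(2, Add(t, Mul(-1, 0))) = Add(2, Add(t, 0)) = Add(2, t))
Function('w')(L) = -159 (Function('w')(L) = Mul(-3, 53) = -159)
Pow(Add(Add(Mul(Add(Function('z')(-5), -6), E), -371), Mul(-1, Function('w')(h))), -1) = Pow(Add(Add(Mul(Add(Add(2, -5), -6), -1), -371), Mul(-1, -159)), -1) = Pow(Add(Add(Mul(Add(-3, -6), -1), -371), 159), -1) = Pow(Add(Add(Mul(-9, -1), -371), 159), -1) = Pow(Add(Add(9, -371), 159), -1) = Pow(Add(-362, 159), -1) = Pow(-203, -1) = Rational(-1, 203)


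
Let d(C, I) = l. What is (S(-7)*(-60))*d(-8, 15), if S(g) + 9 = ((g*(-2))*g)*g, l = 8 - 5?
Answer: -121860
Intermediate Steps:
l = 3
d(C, I) = 3
S(g) = -9 - 2*g**3 (S(g) = -9 + ((g*(-2))*g)*g = -9 + ((-2*g)*g)*g = -9 + (-2*g**2)*g = -9 - 2*g**3)
(S(-7)*(-60))*d(-8, 15) = ((-9 - 2*(-7)**3)*(-60))*3 = ((-9 - 2*(-343))*(-60))*3 = ((-9 + 686)*(-60))*3 = (677*(-60))*3 = -40620*3 = -121860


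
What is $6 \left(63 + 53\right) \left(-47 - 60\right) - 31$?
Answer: $-74503$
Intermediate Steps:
$6 \left(63 + 53\right) \left(-47 - 60\right) - 31 = 6 \cdot 116 \left(-107\right) - 31 = 6 \left(-12412\right) - 31 = -74472 - 31 = -74503$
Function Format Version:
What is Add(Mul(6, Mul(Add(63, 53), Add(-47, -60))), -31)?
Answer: -74503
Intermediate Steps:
Add(Mul(6, Mul(Add(63, 53), Add(-47, -60))), -31) = Add(Mul(6, Mul(116, -107)), -31) = Add(Mul(6, -12412), -31) = Add(-74472, -31) = -74503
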